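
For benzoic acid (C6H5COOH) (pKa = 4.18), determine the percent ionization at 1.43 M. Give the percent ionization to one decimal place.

0.7%

C6H5COOH ⇌ C6H5COO- + H+; let x = [H+] at equilibrium.
Ka = 10^(−4.18) = 6.61 × 10^-5
x ≈ √(Ka·C₀) = √(6.61 × 10^-5 × 1.43) = 9.72 × 10^-3 M
% ionization = x/C₀ × 100% = 9.72 × 10^-3/1.43 × 100% = 0.7%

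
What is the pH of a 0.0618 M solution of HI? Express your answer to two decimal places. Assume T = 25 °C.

HI is a strong acid and dissociates completely, so [H+] = 0.0618 M.
pH = -log(0.0618) = 1.21

pH = 1.21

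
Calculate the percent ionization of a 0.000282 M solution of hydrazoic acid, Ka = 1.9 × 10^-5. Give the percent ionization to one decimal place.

22.8%

HN3 ⇌ N3- + H+; let x = [H+] at equilibrium.
Ka = x²/(C₀ − x); solving the quadratic gives x = 6.43 × 10^-5 M.
Fraction ionized = 6.43 × 10^-5 / 0.000282 = 0.2280 → 22.8%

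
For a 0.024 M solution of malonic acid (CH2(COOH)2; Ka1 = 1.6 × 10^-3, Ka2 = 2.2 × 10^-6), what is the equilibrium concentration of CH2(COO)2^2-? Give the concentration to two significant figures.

2.2 × 10^-6 M

First ionization gives [H+] ≈ [CH2(COOH)COO-] = 5.45 × 10^-3 M.
Second step: Ka2 = [H+][CH2(COO)2^2-]/[CH2(COOH)COO-] ≈ [CH2(COO)2^2-] (since [H+] ≈ [CH2(COOH)COO-]).
So [CH2(COO)2^2-] ≈ Ka2.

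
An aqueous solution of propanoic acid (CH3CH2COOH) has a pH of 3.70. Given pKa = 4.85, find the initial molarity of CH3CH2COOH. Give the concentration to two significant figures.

C₀ = 3.0 × 10^-3 M

[H+] = 10^(-3.70) = 2.00 × 10^-4 M = x
Ka = 10^(−4.85) = 1.41 × 10^-5
Ka = x²/(C₀ − x) ⇒ C₀ = x + x²/Ka
C₀ = 2.00 × 10^-4 + (2.00 × 10^-4)²/(1.41 × 10^-5) = 3.04 × 10^-3 M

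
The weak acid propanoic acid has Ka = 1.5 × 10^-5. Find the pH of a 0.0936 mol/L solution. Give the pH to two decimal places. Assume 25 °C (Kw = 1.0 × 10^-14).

pH = 2.93

CH3CH2COOH ⇌ CH3CH2COO- + H+
From the ICE table, Ka = x²/(0.0936 − x) = 1.5 × 10^-5.
Neglecting x in the denominator: x = √(1.5 × 10^-5 × 0.0936) = 1.18 × 10^-3 M
Check: 1.3% ionized — well under 5%, approximation valid.
pH = −log[H+] = −log(1.18 × 10^-3) = 2.93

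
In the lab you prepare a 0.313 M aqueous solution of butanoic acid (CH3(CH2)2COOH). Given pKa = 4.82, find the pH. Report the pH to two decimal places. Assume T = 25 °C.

CH3(CH2)2COOH ⇌ CH3(CH2)2COO- + H+
Ka = 10^(−4.82) = 1.51 × 10^-5
From the ICE table, Ka = [H+]²/(0.313 − [H+]) = 1.51 × 10^-5.
Assume [H+] ≪ 0.313: [H+] ≈ √(1.51 × 10^-5 × 0.313) = 2.17 × 10^-3 M
pH = −log[H+] = −log(2.17 × 10^-3) = 2.66

pH = 2.66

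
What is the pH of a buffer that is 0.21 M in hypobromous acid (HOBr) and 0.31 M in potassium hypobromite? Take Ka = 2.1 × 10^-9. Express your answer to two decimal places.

pH = 8.85

pKa = −log(2.1 × 10^-9) = 8.678
pH = pKa + log([A⁻]/[HA]) = 8.678 + log(0.31/0.21)
pH = 8.678 + (+0.169) = 8.85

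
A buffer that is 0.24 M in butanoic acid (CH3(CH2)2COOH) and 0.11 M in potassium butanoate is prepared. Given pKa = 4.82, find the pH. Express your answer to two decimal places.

Using pH = pKa + log([base]/[acid]) with [base]/[acid] = 0.11/0.24:
pH = 4.82 + (-0.339) = 4.48

pH = 4.48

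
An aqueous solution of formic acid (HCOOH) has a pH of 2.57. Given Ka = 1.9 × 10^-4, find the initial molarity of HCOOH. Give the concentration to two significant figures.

C₀ = 4.1 × 10^-2 M

[H+] = 10^(-2.57) = 2.69 × 10^-3 M = x
Ka = x²/(C₀ − x) ⇒ C₀ = x + x²/Ka
C₀ = 2.69 × 10^-3 + (2.69 × 10^-3)²/(1.9 × 10^-4) = 4.08 × 10^-2 M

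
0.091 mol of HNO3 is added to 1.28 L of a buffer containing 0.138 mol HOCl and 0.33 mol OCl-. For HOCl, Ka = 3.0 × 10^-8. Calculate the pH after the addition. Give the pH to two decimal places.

pH = 7.54

After neutralization: n(HOCl) = 0.229 mol, n(OCl-) = 0.239 mol.
pKa = −log(3.0 × 10^-8) = 7.523
pH = pKa + log([A⁻]/[HA]) = 7.523 + log(0.239/0.229) = 7.523 +0.019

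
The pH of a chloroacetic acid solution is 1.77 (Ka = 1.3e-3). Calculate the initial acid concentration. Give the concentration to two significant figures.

[H+] = 10^(-1.77) = 1.70 × 10^-2 M = x
Ka = x²/(C₀ − x) ⇒ C₀ = x + x²/Ka
C₀ = 1.70 × 10^-2 + (1.70 × 10^-2)²/(1.3 × 10^-3) = 2.39 × 10^-1 M

C₀ = 2.4 × 10^-1 M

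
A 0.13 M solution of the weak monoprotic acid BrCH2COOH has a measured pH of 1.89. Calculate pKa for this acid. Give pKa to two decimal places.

[H+] = 10^(-1.89) = 1.29 × 10^-2 M
At equilibrium [HA] = 0.13 − 1.29 × 10^-2 = 1.17 × 10^-1 M
Ka = [H+][A-]/[HA] = (1.29 × 10^-2)² / 1.17 × 10^-1 = 1.42 × 10^-3
pKa = -log(1.42 × 10^-3) = 2.85

pKa = 2.85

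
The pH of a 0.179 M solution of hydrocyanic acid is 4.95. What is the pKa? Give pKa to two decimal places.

pKa = 9.15

[H+] = 10^(-4.95) = 1.12 × 10^-5 M
At equilibrium [HA] = 0.179 − 1.12 × 10^-5 = 1.79 × 10^-1 M
Ka = [H+][A-]/[HA] = (1.12 × 10^-5)² / 1.79 × 10^-1 = 7.01 × 10^-10
pKa = -log(7.01 × 10^-10) = 9.15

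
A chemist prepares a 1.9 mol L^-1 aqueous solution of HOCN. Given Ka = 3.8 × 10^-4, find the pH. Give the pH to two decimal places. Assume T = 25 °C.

HOCN ⇌ OCN- + H+
Ka = x²/(1.9 − x) = 3.8 × 10^-4
Neglecting x in the denominator: x = √(3.8 × 10^-4 × 1.9) = 2.69 × 10^-2 M
pH = −log(2.69 × 10^-2) = 1.57

pH = 1.57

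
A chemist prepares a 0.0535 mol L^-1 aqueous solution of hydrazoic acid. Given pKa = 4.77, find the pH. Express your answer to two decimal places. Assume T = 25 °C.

pH = 3.02

HN3 ⇌ N3- + H+
Ka = 10^(−4.77) = 1.70 × 10^-5
From the ICE table, Ka = x²/(0.0535 − x) = 1.70 × 10^-5.
Neglecting x in the denominator: x = √(1.70 × 10^-5 × 0.0535) = 9.54 × 10^-4 M
Check: 1.8% ionized — well under 5%, approximation valid.
pH = −log[H+] = −log(9.54 × 10^-4) = 3.02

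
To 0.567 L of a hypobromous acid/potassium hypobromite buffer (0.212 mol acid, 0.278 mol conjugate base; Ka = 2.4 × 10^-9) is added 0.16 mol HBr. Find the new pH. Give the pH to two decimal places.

pH = 8.12

Added H+ converts OBr- to HOBr: HOBr → 0.372 mol, OBr- → 0.118 mol.
pKa = −log(2.4 × 10^-9) = 8.620
pH = pKa + log(n_OBr-/n_HOBr) = 8.620 + log(0.118/0.372) = 8.620 + (-0.499)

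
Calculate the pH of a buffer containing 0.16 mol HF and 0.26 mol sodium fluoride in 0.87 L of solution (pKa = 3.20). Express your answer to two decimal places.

Using pH = pKa + log([base]/[acid]) with [base]/[acid] = 0.26/0.16:
pH = 3.20 + (+0.211) = 3.41

pH = 3.41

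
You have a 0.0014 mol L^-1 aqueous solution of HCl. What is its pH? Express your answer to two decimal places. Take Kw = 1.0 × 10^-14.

HCl is a strong acid and dissociates completely, so [H+] = 0.0014 M.
pH = -log(0.0014) = 2.85

pH = 2.85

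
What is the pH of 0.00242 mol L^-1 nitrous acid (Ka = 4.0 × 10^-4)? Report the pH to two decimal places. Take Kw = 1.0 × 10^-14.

HNO2 ⇌ NO2- + H+
From the ICE table, Ka = [H+]²/(0.00242 − [H+]) = 4.0 × 10^-4.
[H+] is not negligible relative to C₀; solve [H+]² + 0.0004·[H+] − 9.68e-07 = 0.
[H+] = (−Ka + √(Ka² + 4·Ka·C₀))/2 = 8.04 × 10^-4 M
pH = −log(8.04 × 10^-4) = 3.09

pH = 3.09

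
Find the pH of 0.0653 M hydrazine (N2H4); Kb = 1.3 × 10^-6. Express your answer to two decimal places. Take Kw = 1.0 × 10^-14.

N2H4 + H2O ⇌ N2H5+ + OH-
Kb = x²/(0.0653 − x) = 1.3 × 10^-6
Since Kb ≪ C₀, x ≈ √(Kb·C₀) = 2.91 × 10^-4 M.
Check: 0.45% ionized — well under 5%, approximation valid.
pOH = 3.54, so pH = 14.00 − pOH = 10.46

pH = 10.46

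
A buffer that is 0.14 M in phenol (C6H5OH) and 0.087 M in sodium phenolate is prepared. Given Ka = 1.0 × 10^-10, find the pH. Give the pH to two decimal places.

pKa = −log(1.0 × 10^-10) = 10.000
Henderson–Hasselbalch: pH = pKa + log([C6H5O-]/[C6H5OH]) = 10.000 + log(0.087/0.14)
pH = 10.000 + (-0.207) = 9.79

pH = 9.79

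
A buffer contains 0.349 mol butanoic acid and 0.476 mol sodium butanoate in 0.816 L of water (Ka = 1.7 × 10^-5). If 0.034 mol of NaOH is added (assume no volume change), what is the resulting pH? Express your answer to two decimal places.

After neutralization: n(CH3(CH2)2COOH) = 0.315 mol, n(CH3(CH2)2COO-) = 0.51 mol.
pKa = −log(1.7 × 10^-5) = 4.770
Henderson–Hasselbalch with mole ratio 0.51/0.315: pH = 4.770 + (+0.209)

pH = 4.98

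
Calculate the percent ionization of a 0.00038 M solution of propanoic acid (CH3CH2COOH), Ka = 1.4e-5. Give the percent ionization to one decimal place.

17.4%

CH3CH2COOH ⇌ CH3CH2COO- + H+; let x = [H+] at equilibrium.
Ka = x²/(C₀ − x); solving the quadratic gives x = 6.63 × 10^-5 M.
% ionization = x/C₀ × 100% = 6.63 × 10^-5/0.00038 × 100% = 17.4%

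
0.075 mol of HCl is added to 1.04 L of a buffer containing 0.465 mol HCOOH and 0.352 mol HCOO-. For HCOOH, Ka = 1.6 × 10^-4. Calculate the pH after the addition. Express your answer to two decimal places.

Added H+ converts HCOO- to HCOOH: HCOOH → 0.54 mol, HCOO- → 0.277 mol.
pKa = −log(1.6 × 10^-4) = 3.796
Henderson–Hasselbalch with mole ratio 0.277/0.54: pH = 3.796 + (-0.290)

pH = 3.51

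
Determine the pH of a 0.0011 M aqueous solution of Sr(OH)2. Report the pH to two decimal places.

pH = 11.34

Sr(OH)2 is a strong base (each formula unit releases 2 OH-); [OH-] = 0.0022 M.
pOH = -log(0.0022) = 2.66
pH = 14.00 - 2.66 = 11.34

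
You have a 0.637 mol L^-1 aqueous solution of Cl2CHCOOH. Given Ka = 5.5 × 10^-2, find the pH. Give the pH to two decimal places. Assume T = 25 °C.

Cl2CHCOOH ⇌ Cl2CHCOO- + H+
Let x = [H+] at equilibrium. Ka = x²/(0.637 − x).
The 5% rule fails; solving x² + Ka·x − Ka·C₀ = 0 exactly:
x = [−0.055 + √(0.055² + 0.14)]/2 = 1.62 × 10^-1 M
pH = −log(1.62 × 10^-1) = 0.79

pH = 0.79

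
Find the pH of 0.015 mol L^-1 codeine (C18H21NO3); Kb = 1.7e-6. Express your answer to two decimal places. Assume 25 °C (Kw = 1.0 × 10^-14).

C18H21NO3 + H2O ⇌ C18H22NO3+ + OH-
From the ICE table, Kb = x²/(0.015 − x) = 1.7 × 10^-6.
Since Kb ≪ C₀, x ≈ √(Kb·C₀) = 1.60 × 10^-4 M.
Check: 1.1% ionized — well under 5%, approximation valid.
pOH = 3.80, so pH = 14.00 − pOH = 10.20

pH = 10.20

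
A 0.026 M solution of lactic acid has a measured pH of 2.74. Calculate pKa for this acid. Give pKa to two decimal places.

pKa = 3.86

[H+] = 10^(-2.74) = 1.82 × 10^-3 M
At equilibrium [HA] = 0.026 − 1.82 × 10^-3 = 2.42 × 10^-2 M
Ka = [H+][A-]/[HA] = (1.82 × 10^-3)² / 2.42 × 10^-2 = 1.37 × 10^-4
pKa = -log(1.37 × 10^-4) = 3.86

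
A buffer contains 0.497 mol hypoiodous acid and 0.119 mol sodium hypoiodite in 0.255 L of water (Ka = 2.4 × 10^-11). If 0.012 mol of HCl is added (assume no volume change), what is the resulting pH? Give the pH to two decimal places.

pH = 9.94

Added H+ converts OI- to HOI: HOI → 0.509 mol, OI- → 0.107 mol.
pKa = −log(2.4 × 10^-11) = 10.620
pH = pKa + log([A⁻]/[HA]) = 10.620 + log(0.107/0.509) = 10.620 -0.677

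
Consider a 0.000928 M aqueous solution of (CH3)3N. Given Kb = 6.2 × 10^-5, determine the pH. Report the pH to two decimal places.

(CH3)3N + H2O ⇌ (CH3)3NH+ + OH-
From the ICE table, Kb = [OH-]²/(0.000928 − [OH-]) = 6.2 × 10^-5.
[OH-] is not negligible relative to C₀; solve [OH-]² + 6.2e-05·[OH-] − 5.75e-08 = 0.
[OH-] = (−Kb + √(Kb² + 4·Kb·C₀))/2 = 2.11 × 10^-4 M
pOH = 3.68, so pH = 14.00 − pOH = 10.32

pH = 10.32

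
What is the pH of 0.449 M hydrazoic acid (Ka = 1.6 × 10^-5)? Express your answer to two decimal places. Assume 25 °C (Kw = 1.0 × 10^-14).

HN3 ⇌ N3- + H+
Let x = [H+] at equilibrium. Ka = x²/(0.449 − x).
Neglecting x in the denominator: x = √(1.6 × 10^-5 × 0.449) = 2.68 × 10^-3 M
pH = −log[H+] = −log(2.68 × 10^-3) = 2.57

pH = 2.57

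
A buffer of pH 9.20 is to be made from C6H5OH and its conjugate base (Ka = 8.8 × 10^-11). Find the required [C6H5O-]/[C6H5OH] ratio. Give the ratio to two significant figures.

ratio = 0.14

pKa = -log(8.8 × 10^-11) = 10.056
pH = pKa + log(r) ⇒ log(r) = 9.20 − 10.056 = -0.856
r = [C6H5O-]/[C6H5OH] = 10^(-0.856) = 0.139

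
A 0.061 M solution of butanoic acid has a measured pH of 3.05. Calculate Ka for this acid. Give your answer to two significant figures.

[H+] = 10^(-3.05) = 8.91 × 10^-4 M
At equilibrium [HA] = 0.061 − 8.91 × 10^-4 = 6.01 × 10^-2 M
Ka = [H+][A-]/[HA] = (8.91 × 10^-4)² / 6.01 × 10^-2 = 1.3 × 10^-5

Ka = 1.3 × 10^-5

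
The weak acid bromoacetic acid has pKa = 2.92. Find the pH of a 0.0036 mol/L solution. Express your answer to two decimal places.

BrCH2COOH ⇌ BrCH2COO- + H+
Ka = 10^(−2.92) = 1.20 × 10^-3
From the ICE table, Ka = x²/(0.0036 − x) = 1.20 × 10^-3.
Here C₀/Ka ≈ 3, so the small-x approximation fails. Use the quadratic:
x = [−0.0012 + √(0.0012² + 1.73e-05)]/2 = 1.56 × 10^-3 M
pH = −log[H+] = −log(1.56 × 10^-3) = 2.81

pH = 2.81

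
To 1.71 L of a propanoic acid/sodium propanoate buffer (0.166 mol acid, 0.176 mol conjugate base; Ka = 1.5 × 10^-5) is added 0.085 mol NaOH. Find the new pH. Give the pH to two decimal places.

OH- converts CH3CH2COOH to CH3CH2COO-: CH3CH2COOH → 0.081 mol, CH3CH2COO- → 0.261 mol.
pKa = −log(1.5 × 10^-5) = 4.824
pH = pKa + log(n_CH3CH2COO-/n_CH3CH2COOH) = 4.824 + log(0.261/0.081) = 4.824 + (+0.508)

pH = 5.33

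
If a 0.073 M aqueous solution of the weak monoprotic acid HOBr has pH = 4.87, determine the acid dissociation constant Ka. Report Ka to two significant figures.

Ka = 2.5 × 10^-9

[H+] = 10^(-4.87) = 1.35 × 10^-5 M
At equilibrium [HA] = 0.073 − 1.35 × 10^-5 = 7.30 × 10^-2 M
Ka = [H+][A-]/[HA] = (1.35 × 10^-5)² / 7.30 × 10^-2 = 2.5 × 10^-9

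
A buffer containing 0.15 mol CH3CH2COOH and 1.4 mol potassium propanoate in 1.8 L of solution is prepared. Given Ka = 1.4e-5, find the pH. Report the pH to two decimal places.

pH = 5.82

pKa = −log(1.4 × 10^-5) = 4.854
Using pH = pKa + log([base]/[acid]) with [base]/[acid] = 1.4/0.15:
pH = 4.854 + (+0.970) = 5.82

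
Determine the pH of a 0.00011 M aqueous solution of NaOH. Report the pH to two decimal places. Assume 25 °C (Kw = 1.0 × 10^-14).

pH = 10.04

NaOH is a strong base; [OH-] = 0.00011 M.
pOH = -log(0.00011) = 3.96
pH = 14.00 - 3.96 = 10.04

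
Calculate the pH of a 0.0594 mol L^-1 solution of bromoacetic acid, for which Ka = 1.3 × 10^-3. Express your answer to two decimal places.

pH = 2.09

BrCH2COOH ⇌ BrCH2COO- + H+
Ka = [H+]²/(0.0594 − [H+]) = 1.3 × 10^-3
Here C₀/Ka ≈ 45.7, so the small-[H+] approximation fails. Use the quadratic:
[H+] = [−0.0013 + √(0.0013² + 0.000309)]/2 = 8.16 × 10^-3 M
pH = −log(8.16 × 10^-3) = 2.09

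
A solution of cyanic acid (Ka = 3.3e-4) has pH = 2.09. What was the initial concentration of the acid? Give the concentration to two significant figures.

C₀ = 2.1 × 10^-1 M

[H+] = 10^(-2.09) = 8.13 × 10^-3 M = x
Ka = x²/(C₀ − x) ⇒ C₀ = x + x²/Ka
C₀ = 8.13 × 10^-3 + (8.13 × 10^-3)²/(3.3 × 10^-4) = 2.08 × 10^-1 M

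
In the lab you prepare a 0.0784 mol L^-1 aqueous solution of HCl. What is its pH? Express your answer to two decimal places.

pH = 1.11

HCl is a strong acid and dissociates completely, so [H+] = 0.0784 M.
pH = -log(0.0784) = 1.11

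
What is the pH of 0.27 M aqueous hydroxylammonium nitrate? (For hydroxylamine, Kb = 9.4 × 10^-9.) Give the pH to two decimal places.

pH = 3.27

NH3OH+ is the conjugate acid of the weak base NH2OH.
Ka = Kw/Kb = 1.0×10^-14 / 9.4 × 10^-9 = 1.06 × 10^-6
From the ICE table, Ka = x²/(0.27 − x) = 1.06 × 10^-6.
Since Ka ≪ C₀, x ≈ √(Ka·C₀) = 5.35 × 10^-4 M.
Check: 0.2% ionized — well under 5%, approximation valid.
pH = −log(5.35 × 10^-4) = 3.27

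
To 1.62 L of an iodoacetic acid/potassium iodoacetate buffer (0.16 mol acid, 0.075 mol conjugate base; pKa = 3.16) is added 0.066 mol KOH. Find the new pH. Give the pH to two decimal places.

pH = 3.34

After neutralization: n(ICH2COOH) = 0.094 mol, n(ICH2COO-) = 0.141 mol.
pH = pKa + log(n_ICH2COO-/n_ICH2COOH) = 3.16 + log(0.141/0.094) = 3.16 + (+0.176)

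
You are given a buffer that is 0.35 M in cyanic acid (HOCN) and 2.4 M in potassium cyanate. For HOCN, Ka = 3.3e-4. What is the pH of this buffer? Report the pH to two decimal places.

pH = 4.32

pKa = −log(3.3 × 10^-4) = 3.481
Henderson–Hasselbalch: pH = pKa + log([OCN-]/[HOCN]) = 3.481 + log(2.4/0.35)
pH = 3.481 + (+0.836) = 4.32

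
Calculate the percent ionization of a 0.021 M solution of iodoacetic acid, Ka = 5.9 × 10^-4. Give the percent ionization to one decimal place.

15.4%

ICH2COOH ⇌ ICH2COO- + H+; let x = [H+] at equilibrium.
Ka = x²/(C₀ − x); solving the quadratic gives x = 3.24 × 10^-3 M.
Fraction ionized = 3.24 × 10^-3 / 0.021 = 0.1543 → 15.4%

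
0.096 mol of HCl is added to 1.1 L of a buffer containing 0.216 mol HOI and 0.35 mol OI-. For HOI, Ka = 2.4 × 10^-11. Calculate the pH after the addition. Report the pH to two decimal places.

Added H+ converts OI- to HOI: HOI → 0.312 mol, OI- → 0.254 mol.
pKa = −log(2.4 × 10^-11) = 10.620
Henderson–Hasselbalch with mole ratio 0.254/0.312: pH = 10.620 + (-0.089)

pH = 10.53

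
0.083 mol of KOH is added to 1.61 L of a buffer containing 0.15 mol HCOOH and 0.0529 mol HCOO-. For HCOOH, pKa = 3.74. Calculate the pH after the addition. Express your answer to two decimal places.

pH = 4.05

OH- converts HCOOH to HCOO-: HCOOH → 0.067 mol, HCOO- → 0.136 mol.
pH = pKa + log([A⁻]/[HA]) = 3.74 + log(0.136/0.067) = 3.74 +0.307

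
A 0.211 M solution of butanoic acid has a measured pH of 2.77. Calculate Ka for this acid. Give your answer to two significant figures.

Ka = 1.4 × 10^-5

[H+] = 10^(-2.77) = 1.70 × 10^-3 M
At equilibrium [HA] = 0.211 − 1.70 × 10^-3 = 2.09 × 10^-1 M
Ka = [H+][A-]/[HA] = (1.70 × 10^-3)² / 2.09 × 10^-1 = 1.4 × 10^-5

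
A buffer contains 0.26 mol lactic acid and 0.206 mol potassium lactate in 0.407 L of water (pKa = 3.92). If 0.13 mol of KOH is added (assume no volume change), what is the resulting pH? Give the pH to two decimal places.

pH = 4.33

After neutralization: n(CH3CH(OH)COOH) = 0.13 mol, n(CH3CH(OH)COO-) = 0.336 mol.
Henderson–Hasselbalch with mole ratio 0.336/0.13: pH = 3.92 + (+0.412)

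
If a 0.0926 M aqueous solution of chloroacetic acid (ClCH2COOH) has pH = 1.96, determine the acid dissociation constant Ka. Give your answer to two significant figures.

Ka = 1.5 × 10^-3

[H+] = 10^(-1.96) = 1.10 × 10^-2 M
At equilibrium [HA] = 0.0926 − 1.10 × 10^-2 = 8.16 × 10^-2 M
Ka = [H+][A-]/[HA] = (1.10 × 10^-2)² / 8.16 × 10^-2 = 1.5 × 10^-3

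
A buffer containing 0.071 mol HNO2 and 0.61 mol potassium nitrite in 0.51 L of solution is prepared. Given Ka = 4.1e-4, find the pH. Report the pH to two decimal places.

pH = 4.32

pKa = −log(4.1 × 10^-4) = 3.387
pH = pKa + log([A⁻]/[HA]) = 3.387 + log(0.61/0.071)
pH = 3.387 + (+0.934) = 4.32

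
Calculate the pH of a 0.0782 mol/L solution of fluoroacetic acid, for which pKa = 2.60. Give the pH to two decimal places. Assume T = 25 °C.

pH = 1.89

FCH2COOH ⇌ FCH2COO- + H+
Ka = 10^(−2.60) = 2.51 × 10^-3
From the ICE table, Ka = [H+]²/(0.0782 − [H+]) = 2.51 × 10^-3.
The 5% rule fails; solving [H+]² + Ka·[H+] − Ka·C₀ = 0 exactly:
[H+] = [−0.00251 + √(0.00251² + 0.000785)]/2 = 1.28 × 10^-2 M
pH = −log(1.28 × 10^-2) = 1.89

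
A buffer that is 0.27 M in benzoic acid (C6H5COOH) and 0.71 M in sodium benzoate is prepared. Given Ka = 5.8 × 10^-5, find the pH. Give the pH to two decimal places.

pH = 4.66

pKa = −log(5.8 × 10^-5) = 4.237
Henderson–Hasselbalch: pH = pKa + log([C6H5COO-]/[C6H5COOH]) = 4.237 + log(0.71/0.27)
pH = 4.237 + (+0.420) = 4.66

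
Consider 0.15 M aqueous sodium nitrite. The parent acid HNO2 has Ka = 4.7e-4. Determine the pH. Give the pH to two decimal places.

NO2- is the conjugate base of the weak acid HNO2.
Kb = Kw/Ka = 1.0×10^-14 / 4.7 × 10^-4 = 2.13 × 10^-11
Kb = [OH-]²/(0.15 − [OH-]) = 2.13 × 10^-11
Neglecting [OH-] in the denominator: [OH-] = √(2.13 × 10^-11 × 0.15) = 1.79 × 10^-6 M
pOH = 5.75, so pH = 14.00 − pOH = 8.25

pH = 8.25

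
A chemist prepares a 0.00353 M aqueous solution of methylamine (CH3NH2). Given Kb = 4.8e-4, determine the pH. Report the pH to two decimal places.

CH3NH2 + H2O ⇌ CH3NH3+ + OH-
Kb = [OH-]²/(0.00353 − [OH-]) = 4.8 × 10^-4
[OH-] is not negligible relative to C₀; solve [OH-]² + 0.00048·[OH-] − 1.69e-06 = 0.
[OH-] = (−Kb + √(Kb² + 4·Kb·C₀))/2 = 1.08 × 10^-3 M
pOH = 2.97, so pH = 14.00 − pOH = 11.03

pH = 11.03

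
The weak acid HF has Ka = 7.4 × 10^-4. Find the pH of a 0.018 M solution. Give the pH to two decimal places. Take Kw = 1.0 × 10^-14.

pH = 2.48

HF ⇌ F- + H+
Ka = x²/(0.018 − x) = 7.4 × 10^-4
Here C₀/Ka ≈ 24.3, so the small-x approximation fails. Use the quadratic:
x = [−0.00074 + √(0.00074² + 5.33e-05)]/2 = 3.30 × 10^-3 M
pH = −log[H+] = −log(3.30 × 10^-3) = 2.48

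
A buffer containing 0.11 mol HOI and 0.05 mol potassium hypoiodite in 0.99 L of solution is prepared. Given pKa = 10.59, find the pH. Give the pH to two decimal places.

Henderson–Hasselbalch: pH = pKa + log([OI-]/[HOI]) = 10.59 + log(0.05/0.11)
pH = 10.59 + (-0.342) = 10.25

pH = 10.25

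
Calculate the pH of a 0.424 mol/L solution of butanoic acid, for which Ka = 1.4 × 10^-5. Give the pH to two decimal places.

CH3(CH2)2COOH ⇌ CH3(CH2)2COO- + H+
From the ICE table, Ka = [H+]²/(0.424 − [H+]) = 1.4 × 10^-5.
Neglecting [H+] in the denominator: [H+] = √(1.4 × 10^-5 × 0.424) = 2.44 × 10^-3 M
([H+]/C₀ = 0.57% < 5%, so the approximation holds.)
pH = −log[H+] = −log(2.44 × 10^-3) = 2.61

pH = 2.61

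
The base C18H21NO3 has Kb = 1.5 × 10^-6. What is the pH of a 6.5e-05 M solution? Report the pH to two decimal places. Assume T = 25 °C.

C18H21NO3 + H2O ⇌ C18H22NO3+ + OH-
Kb = x²/(6.5e-05 − x) = 1.5 × 10^-6
The 5% rule fails; solving x² + Kb·x − Kb·C₀ = 0 exactly:
x = (−Kb + √(Kb² + 4·Kb·C₀))/2 = 9.15 × 10^-6 M
pOH = −log(9.15 × 10^-6) = 5.04; pH = 14.00 − 5.04 = 8.96

pH = 8.96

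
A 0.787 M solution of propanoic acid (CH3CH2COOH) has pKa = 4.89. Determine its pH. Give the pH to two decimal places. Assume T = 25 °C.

pH = 2.50

CH3CH2COOH ⇌ CH3CH2COO- + H+
Ka = 10^(−4.89) = 1.29 × 10^-5
Ka = x²/(0.787 − x) = 1.29 × 10^-5
Since Ka ≪ C₀, x ≈ √(Ka·C₀) = 3.19 × 10^-3 M.
Check: 0.4% ionized — well under 5%, approximation valid.
pH = −log(3.19 × 10^-3) = 2.50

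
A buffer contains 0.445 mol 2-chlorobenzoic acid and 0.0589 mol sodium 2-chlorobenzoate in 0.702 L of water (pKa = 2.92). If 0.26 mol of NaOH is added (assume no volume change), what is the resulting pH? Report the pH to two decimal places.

pH = 3.16

OH- converts ClC6H4COOH to ClC6H4COO-: ClC6H4COOH → 0.185 mol, ClC6H4COO- → 0.319 mol.
Henderson–Hasselbalch with mole ratio 0.319/0.185: pH = 2.92 + (+0.237)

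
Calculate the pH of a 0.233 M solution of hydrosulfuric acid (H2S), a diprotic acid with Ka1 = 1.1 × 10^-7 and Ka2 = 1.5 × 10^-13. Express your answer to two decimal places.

Since Ka1 ≫ Ka2, the first ionization dominates [H+].
Ka1 = x²/(0.233 − x) = 1.1 × 10^-7
x ≈ √(1.1 × 10^-7 × 0.233) = 1.60 × 10^-4 M
pH = −log(1.60 × 10^-4) = 3.80

pH = 3.80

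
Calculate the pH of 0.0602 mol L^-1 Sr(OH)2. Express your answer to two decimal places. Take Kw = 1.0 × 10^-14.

Sr(OH)2 is a strong base (each formula unit releases 2 OH-); [OH-] = 0.12 M.
pOH = -log(0.12) = 0.92
pH = 14.00 - 0.92 = 13.08

pH = 13.08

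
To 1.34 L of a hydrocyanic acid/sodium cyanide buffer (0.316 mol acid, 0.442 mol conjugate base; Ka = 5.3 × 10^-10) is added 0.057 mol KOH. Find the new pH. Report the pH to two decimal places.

After neutralization: n(HCN) = 0.259 mol, n(CN-) = 0.499 mol.
pKa = −log(5.3 × 10^-10) = 9.276
Henderson–Hasselbalch with mole ratio 0.499/0.259: pH = 9.276 + (+0.285)

pH = 9.56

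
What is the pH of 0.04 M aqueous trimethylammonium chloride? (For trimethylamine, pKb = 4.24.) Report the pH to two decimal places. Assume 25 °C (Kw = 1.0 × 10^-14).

(CH3)3NH+ is the conjugate acid of the weak base (CH3)3N.
Kb = 10^(−4.24) = 5.75 × 10^-5
Ka = Kw/Kb = 1.0×10^-14 / 5.75 × 10^-5 = 1.74 × 10^-10
Ka = x²/(0.04 − x) = 1.74 × 10^-10
Assume x ≪ 0.04: x ≈ √(1.74 × 10^-10 × 0.04) = 2.64 × 10^-6 M
Check: 0.0066% ionized — well under 5%, approximation valid.
pH = −log[H+] = −log(2.64 × 10^-6) = 5.58

pH = 5.58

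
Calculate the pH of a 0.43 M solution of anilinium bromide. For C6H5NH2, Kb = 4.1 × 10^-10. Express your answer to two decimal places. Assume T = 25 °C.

C6H5NH3+ is the conjugate acid of the weak base C6H5NH2.
Ka = Kw/Kb = 1.0×10^-14 / 4.1 × 10^-10 = 2.44 × 10^-5
Let x = [H+] at equilibrium. Ka = x²/(0.43 − x).
Assume x ≪ 0.43: x ≈ √(2.44 × 10^-5 × 0.43) = 3.24 × 10^-3 M
Check: 0.75% ionized — well under 5%, approximation valid.
pH = −log[H+] = −log(3.24 × 10^-3) = 2.49

pH = 2.49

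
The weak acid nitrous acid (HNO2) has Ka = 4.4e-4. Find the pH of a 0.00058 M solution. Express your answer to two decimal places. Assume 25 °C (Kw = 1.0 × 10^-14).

pH = 3.48

HNO2 ⇌ NO2- + H+
From the ICE table, Ka = [H+]²/(0.00058 − [H+]) = 4.4 × 10^-4.
The 5% rule fails; solving [H+]² + Ka·[H+] − Ka·C₀ = 0 exactly:
[H+] = [−0.00044 + √(0.00044² + 1.02e-06)]/2 = 3.31 × 10^-4 M
pH = −log[H+] = −log(3.31 × 10^-4) = 3.48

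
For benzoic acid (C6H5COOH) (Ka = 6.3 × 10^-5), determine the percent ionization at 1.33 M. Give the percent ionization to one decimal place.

0.7%

C6H5COOH ⇌ C6H5COO- + H+; let x = [H+] at equilibrium.
x ≈ √(Ka·C₀) = √(6.3 × 10^-5 × 1.33) = 9.15 × 10^-3 M
Fraction ionized = 9.15 × 10^-3 / 1.33 = 0.0069 → 0.7%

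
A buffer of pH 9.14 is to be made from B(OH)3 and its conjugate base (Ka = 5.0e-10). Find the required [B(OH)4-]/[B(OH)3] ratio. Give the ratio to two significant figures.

pKa = -log(5.0 × 10^-10) = 9.301
pH = pKa + log(r) ⇒ log(r) = 9.14 − 9.301 = -0.161
r = [B(OH)4-]/[B(OH)3] = 10^(-0.161) = 0.69

ratio = 0.69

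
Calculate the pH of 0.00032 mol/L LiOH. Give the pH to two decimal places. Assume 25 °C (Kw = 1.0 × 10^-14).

pH = 10.51

LiOH is a strong base; [OH-] = 0.00032 M.
pOH = -log(0.00032) = 3.49
pH = 14.00 - 3.49 = 10.51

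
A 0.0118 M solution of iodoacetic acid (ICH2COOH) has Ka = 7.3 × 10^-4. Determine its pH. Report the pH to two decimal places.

pH = 2.59

ICH2COOH ⇌ ICH2COO- + H+
Ka = x²/(0.0118 − x) = 7.3 × 10^-4
The 5% rule fails; solving x² + Ka·x − Ka·C₀ = 0 exactly:
x = (−Ka + √(Ka² + 4·Ka·C₀))/2 = 2.59 × 10^-3 M
pH = −log(2.59 × 10^-3) = 2.59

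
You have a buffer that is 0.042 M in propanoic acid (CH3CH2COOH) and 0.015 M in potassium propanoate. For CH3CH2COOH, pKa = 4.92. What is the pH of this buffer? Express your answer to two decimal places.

pH = 4.47

Henderson–Hasselbalch: pH = pKa + log([CH3CH2COO-]/[CH3CH2COOH]) = 4.92 + log(0.015/0.042)
pH = 4.92 + (-0.447) = 4.47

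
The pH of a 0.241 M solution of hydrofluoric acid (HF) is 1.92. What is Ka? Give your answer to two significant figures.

Ka = 6.3 × 10^-4

[H+] = 10^(-1.92) = 1.20 × 10^-2 M
At equilibrium [HA] = 0.241 − 1.20 × 10^-2 = 2.29 × 10^-1 M
Ka = [H+][A-]/[HA] = (1.20 × 10^-2)² / 2.29 × 10^-1 = 6.3 × 10^-4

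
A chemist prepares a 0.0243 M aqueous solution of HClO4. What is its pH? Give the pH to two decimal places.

pH = 1.61

HClO4 is a strong acid and dissociates completely, so [H+] = 0.0243 M.
pH = -log(0.0243) = 1.61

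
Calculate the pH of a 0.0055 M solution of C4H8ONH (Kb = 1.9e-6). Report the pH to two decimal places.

pH = 10.01

C4H8ONH + H2O ⇌ C4H8ONH2+ + OH-
From the ICE table, Kb = [OH-]²/(0.0055 − [OH-]) = 1.9 × 10^-6.
Assume [OH-] ≪ 0.0055: [OH-] ≈ √(1.9 × 10^-6 × 0.0055) = 1.02 × 10^-4 M
Check: 1.9% ionized — well under 5%, approximation valid.
pOH = −log(1.02 × 10^-4) = 3.99; pH = 14.00 − 3.99 = 10.01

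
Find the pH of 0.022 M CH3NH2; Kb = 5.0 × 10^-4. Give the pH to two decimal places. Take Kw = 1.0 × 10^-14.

pH = 11.49

CH3NH2 + H2O ⇌ CH3NH3+ + OH-
Kb = [OH-]²/(0.022 − [OH-]) = 5.0 × 10^-4
The 5% rule fails; solving [OH-]² + Kb·[OH-] − Kb·C₀ = 0 exactly:
[OH-] = [−0.0005 + √(0.0005² + 4.4e-05)]/2 = 3.08 × 10^-3 M
pOH = 2.51, so pH = 14.00 − pOH = 11.49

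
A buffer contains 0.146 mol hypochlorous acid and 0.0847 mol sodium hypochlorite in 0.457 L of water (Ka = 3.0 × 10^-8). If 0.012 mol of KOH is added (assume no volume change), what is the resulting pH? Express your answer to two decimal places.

pH = 7.38

After neutralization: n(HOCl) = 0.134 mol, n(OCl-) = 0.0967 mol.
pKa = −log(3.0 × 10^-8) = 7.523
pH = pKa + log(n_OCl-/n_HOCl) = 7.523 + log(0.0967/0.134) = 7.523 + (-0.142)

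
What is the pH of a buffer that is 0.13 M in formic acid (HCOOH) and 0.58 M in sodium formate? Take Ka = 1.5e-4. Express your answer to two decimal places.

pH = 4.47

pKa = −log(1.5 × 10^-4) = 3.824
Using pH = pKa + log([base]/[acid]) with [base]/[acid] = 0.58/0.13:
pH = 3.824 + (+0.649) = 4.47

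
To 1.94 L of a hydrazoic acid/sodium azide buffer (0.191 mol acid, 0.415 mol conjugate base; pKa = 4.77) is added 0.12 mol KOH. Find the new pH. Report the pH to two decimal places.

After neutralization: n(HN3) = 0.071 mol, n(N3-) = 0.535 mol.
pH = pKa + log(n_N3-/n_HN3) = 4.77 + log(0.535/0.071) = 4.77 + (+0.877)

pH = 5.65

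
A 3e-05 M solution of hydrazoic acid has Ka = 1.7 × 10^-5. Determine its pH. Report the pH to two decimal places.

HN3 ⇌ N3- + H+
From the ICE table, Ka = [H+]²/(3e-05 − [H+]) = 1.7 × 10^-5.
Here C₀/Ka ≈ 1.76, so the small-[H+] approximation fails. Use the quadratic:
[H+] = (−Ka + √(Ka² + 4·Ka·C₀))/2 = 1.56 × 10^-5 M
pH = −log(1.56 × 10^-5) = 4.81

pH = 4.81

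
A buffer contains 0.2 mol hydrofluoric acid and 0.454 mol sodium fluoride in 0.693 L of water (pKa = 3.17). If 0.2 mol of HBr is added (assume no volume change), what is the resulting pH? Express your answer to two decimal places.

pH = 2.97

After neutralization: n(HF) = 0.4 mol, n(F-) = 0.254 mol.
Henderson–Hasselbalch with mole ratio 0.254/0.4: pH = 3.17 + (-0.197)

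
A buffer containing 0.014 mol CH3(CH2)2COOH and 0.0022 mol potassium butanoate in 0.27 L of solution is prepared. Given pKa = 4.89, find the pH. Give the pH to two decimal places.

Using pH = pKa + log([base]/[acid]) with [base]/[acid] = 0.0022/0.014:
pH = 4.89 + (-0.804) = 4.09

pH = 4.09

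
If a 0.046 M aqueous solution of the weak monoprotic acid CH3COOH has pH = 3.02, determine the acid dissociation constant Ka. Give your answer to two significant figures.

Ka = 2.0 × 10^-5

[H+] = 10^(-3.02) = 9.55 × 10^-4 M
At equilibrium [HA] = 0.046 − 9.55 × 10^-4 = 4.50 × 10^-2 M
Ka = [H+][A-]/[HA] = (9.55 × 10^-4)² / 4.50 × 10^-2 = 2.0 × 10^-5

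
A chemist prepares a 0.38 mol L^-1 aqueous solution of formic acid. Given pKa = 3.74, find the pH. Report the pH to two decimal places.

pH = 2.08

HCOOH ⇌ HCOO- + H+
Ka = 10^(−3.74) = 1.82 × 10^-4
Ka = x²/(0.38 − x) = 1.82 × 10^-4
Neglecting x in the denominator: x = √(1.82 × 10^-4 × 0.38) = 8.32 × 10^-3 M
(x/C₀ = 2.2% < 5%, so the approximation holds.)
pH = −log[H+] = −log(8.32 × 10^-3) = 2.08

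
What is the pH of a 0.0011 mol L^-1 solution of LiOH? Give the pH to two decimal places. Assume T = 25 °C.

LiOH is a strong base; [OH-] = 0.0011 M.
pOH = -log(0.0011) = 2.96
pH = 14.00 - 2.96 = 11.04

pH = 11.04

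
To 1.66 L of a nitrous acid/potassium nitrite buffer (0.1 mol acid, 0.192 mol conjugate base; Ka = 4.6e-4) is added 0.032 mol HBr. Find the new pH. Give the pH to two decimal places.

pH = 3.42

Added H+ converts NO2- to HNO2: HNO2 → 0.132 mol, NO2- → 0.16 mol.
pKa = −log(4.6 × 10^-4) = 3.337
pH = pKa + log(n_NO2-/n_HNO2) = 3.337 + log(0.16/0.132) = 3.337 + (+0.084)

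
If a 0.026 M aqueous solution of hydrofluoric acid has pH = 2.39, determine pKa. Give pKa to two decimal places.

pKa = 3.12

[H+] = 10^(-2.39) = 4.07 × 10^-3 M
At equilibrium [HA] = 0.026 − 4.07 × 10^-3 = 2.19 × 10^-2 M
Ka = [H+][A-]/[HA] = (4.07 × 10^-3)² / 2.19 × 10^-2 = 7.56 × 10^-4
pKa = -log(7.56 × 10^-4) = 3.12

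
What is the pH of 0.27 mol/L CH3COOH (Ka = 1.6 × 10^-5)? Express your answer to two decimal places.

pH = 2.68

CH3COOH ⇌ CH3COO- + H+
From the ICE table, Ka = x²/(0.27 − x) = 1.6 × 10^-5.
Neglecting x in the denominator: x = √(1.6 × 10^-5 × 0.27) = 2.08 × 10^-3 M
Check: 0.77% ionized — well under 5%, approximation valid.
pH = −log(2.08 × 10^-3) = 2.68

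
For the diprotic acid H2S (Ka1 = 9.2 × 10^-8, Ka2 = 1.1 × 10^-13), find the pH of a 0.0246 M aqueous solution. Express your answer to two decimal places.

pH = 4.32

Since Ka1 ≫ Ka2, the first ionization dominates [H+].
Ka1 = x²/(0.0246 − x) = 9.2 × 10^-8
x ≈ √(9.2 × 10^-8 × 0.0246) = 4.76 × 10^-5 M
pH = −log(4.76 × 10^-5) = 4.32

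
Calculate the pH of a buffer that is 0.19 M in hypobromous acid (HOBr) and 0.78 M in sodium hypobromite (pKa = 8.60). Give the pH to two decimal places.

pH = pKa + log([A⁻]/[HA]) = 8.60 + log(0.78/0.19)
pH = 8.60 + (+0.613) = 9.21

pH = 9.21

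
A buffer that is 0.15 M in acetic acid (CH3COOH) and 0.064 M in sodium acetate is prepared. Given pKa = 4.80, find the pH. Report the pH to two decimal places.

Henderson–Hasselbalch: pH = pKa + log([CH3COO-]/[CH3COOH]) = 4.80 + log(0.064/0.15)
pH = 4.80 + (-0.370) = 4.43

pH = 4.43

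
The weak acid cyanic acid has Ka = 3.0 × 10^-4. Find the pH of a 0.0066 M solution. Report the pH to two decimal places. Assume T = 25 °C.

HOCN ⇌ OCN- + H+
From the ICE table, Ka = [H+]²/(0.0066 − [H+]) = 3.0 × 10^-4.
[H+] is not negligible relative to C₀; solve [H+]² + 0.0003·[H+] − 1.98e-06 = 0.
[H+] = (−Ka + √(Ka² + 4·Ka·C₀))/2 = 1.27 × 10^-3 M
pH = −log[H+] = −log(1.27 × 10^-3) = 2.90

pH = 2.90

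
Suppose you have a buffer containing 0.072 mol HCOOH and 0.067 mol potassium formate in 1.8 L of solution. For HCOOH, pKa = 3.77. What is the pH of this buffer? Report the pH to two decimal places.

pH = 3.74

Using pH = pKa + log([base]/[acid]) with [base]/[acid] = 0.067/0.072:
pH = 3.77 + (-0.031) = 3.74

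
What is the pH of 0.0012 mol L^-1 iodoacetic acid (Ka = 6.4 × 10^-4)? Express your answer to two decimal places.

ICH2COOH ⇌ ICH2COO- + H+
Ka = x²/(0.0012 − x) = 6.4 × 10^-4
Here C₀/Ka ≈ 1.87, so the small-x approximation fails. Use the quadratic:
x = [−0.00064 + √(0.00064² + 3.07e-06)]/2 = 6.13 × 10^-4 M
pH = −log(6.13 × 10^-4) = 3.21

pH = 3.21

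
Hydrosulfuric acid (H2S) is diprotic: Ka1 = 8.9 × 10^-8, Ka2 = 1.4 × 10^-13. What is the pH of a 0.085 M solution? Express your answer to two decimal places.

pH = 4.06

Since Ka1 ≫ Ka2, the first ionization dominates [H+].
Ka1 = x²/(0.085 − x) = 8.9 × 10^-8
x ≈ √(8.9 × 10^-8 × 0.085) = 8.70 × 10^-5 M
pH = −log(8.70 × 10^-5) = 4.06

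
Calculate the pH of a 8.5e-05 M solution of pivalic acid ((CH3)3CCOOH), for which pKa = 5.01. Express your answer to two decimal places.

pH = 4.61

(CH3)3CCOOH ⇌ (CH3)3CCOO- + H+
Ka = 10^(−5.01) = 9.77 × 10^-6
Ka = x²/(8.5e-05 − x) = 9.77 × 10^-6
Here C₀/Ka ≈ 8.7, so the small-x approximation fails. Use the quadratic:
x = [−9.77e-06 + √(9.77e-06² + 3.32e-09)]/2 = 2.43 × 10^-5 M
pH = −log(2.43 × 10^-5) = 4.61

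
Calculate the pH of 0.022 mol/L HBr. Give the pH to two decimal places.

pH = 1.66

HBr is a strong acid and dissociates completely, so [H+] = 0.022 M.
pH = -log(0.022) = 1.66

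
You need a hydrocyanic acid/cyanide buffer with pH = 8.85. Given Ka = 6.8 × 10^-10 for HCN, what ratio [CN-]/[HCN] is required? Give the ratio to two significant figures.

pKa = -log(6.8 × 10^-10) = 9.167
pH = pKa + log(r) ⇒ log(r) = 8.85 − 9.167 = -0.317
r = [CN-]/[HCN] = 10^(-0.317) = 0.482

ratio = 0.48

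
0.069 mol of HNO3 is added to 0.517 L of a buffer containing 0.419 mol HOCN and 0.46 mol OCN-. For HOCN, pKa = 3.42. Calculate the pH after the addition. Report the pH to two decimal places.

pH = 3.32

Added H+ converts OCN- to HOCN: HOCN → 0.488 mol, OCN- → 0.391 mol.
pH = pKa + log([A⁻]/[HA]) = 3.42 + log(0.391/0.488) = 3.42 -0.096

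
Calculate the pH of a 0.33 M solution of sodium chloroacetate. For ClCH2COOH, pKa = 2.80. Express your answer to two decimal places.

pH = 8.16

ClCH2COO- is the conjugate base of the weak acid ClCH2COOH.
Ka = 10^(−2.80) = 1.58 × 10^-3
Kb = Kw/Ka = 1.0×10^-14 / 1.58 × 10^-3 = 6.33 × 10^-12
Kb = [OH-]²/(0.33 − [OH-]) = 6.33 × 10^-12
Assume [OH-] ≪ 0.33: [OH-] ≈ √(6.33 × 10^-12 × 0.33) = 1.45 × 10^-6 M
([OH-]/C₀ = 0.00044% < 5%, so the approximation holds.)
pOH = 5.84, so pH = 14.00 − pOH = 8.16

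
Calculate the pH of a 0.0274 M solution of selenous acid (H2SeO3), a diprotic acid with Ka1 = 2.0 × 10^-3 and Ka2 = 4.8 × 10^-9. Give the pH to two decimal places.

Ka1 ≫ Ka2, so treat the first dissociation as the only significant source of H+.
Ka1 = x²/(0.0274 − x) = 2.0 × 10^-3
Solving the quadratic: x = (−Ka1 + √(Ka1² + 4·Ka1·C₀))/2 = 6.47 × 10^-3 M
pH = −log(6.47 × 10^-3) = 2.19

pH = 2.19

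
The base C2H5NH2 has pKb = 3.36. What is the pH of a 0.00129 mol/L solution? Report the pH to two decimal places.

pH = 10.75

C2H5NH2 + H2O ⇌ C2H5NH3+ + OH-
Kb = 10^(−3.36) = 4.37 × 10^-4
From the ICE table, Kb = x²/(0.00129 − x) = 4.37 × 10^-4.
The 5% rule fails; solving x² + Kb·x − Kb·C₀ = 0 exactly:
x = (−Kb + √(Kb² + 4·Kb·C₀))/2 = 5.63 × 10^-4 M
pOH = 3.25, so pH = 14.00 − pOH = 10.75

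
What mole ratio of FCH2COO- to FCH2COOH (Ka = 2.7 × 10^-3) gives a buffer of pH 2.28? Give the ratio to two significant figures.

ratio = 0.51

pKa = -log(2.7 × 10^-3) = 2.569
pH = pKa + log(r) ⇒ log(r) = 2.28 − 2.569 = -0.289
r = [FCH2COO-]/[FCH2COOH] = 10^(-0.289) = 0.514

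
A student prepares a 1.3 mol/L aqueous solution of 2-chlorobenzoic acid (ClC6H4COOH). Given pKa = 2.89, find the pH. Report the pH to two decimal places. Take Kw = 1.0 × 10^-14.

ClC6H4COOH ⇌ ClC6H4COO- + H+
Ka = 10^(−2.89) = 1.29 × 10^-3
Let x = [H+] at equilibrium. Ka = x²/(1.3 − x).
Assume x ≪ 1.3: x ≈ √(1.29 × 10^-3 × 1.3) = 4.10 × 10^-2 M
Check: 3.2% ionized — well under 5%, approximation valid.
pH = −log(4.10 × 10^-2) = 1.39

pH = 1.39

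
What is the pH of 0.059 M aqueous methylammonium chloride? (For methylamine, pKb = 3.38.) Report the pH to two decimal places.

pH = 5.92

CH3NH3+ is the conjugate acid of the weak base CH3NH2.
Kb = 10^(−3.38) = 4.17 × 10^-4
Ka = Kw/Kb = 1.0×10^-14 / 4.17 × 10^-4 = 2.40 × 10^-11
From the ICE table, Ka = [H+]²/(0.059 − [H+]) = 2.40 × 10^-11.
Assume [H+] ≪ 0.059: [H+] ≈ √(2.40 × 10^-11 × 0.059) = 1.19 × 10^-6 M
([H+]/C₀ = 0.002% < 5%, so the approximation holds.)
pH = −log(1.19 × 10^-6) = 5.92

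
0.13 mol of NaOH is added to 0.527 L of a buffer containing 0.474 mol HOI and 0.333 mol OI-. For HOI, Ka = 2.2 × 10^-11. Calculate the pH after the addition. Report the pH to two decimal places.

After neutralization: n(HOI) = 0.344 mol, n(OI-) = 0.463 mol.
pKa = −log(2.2 × 10^-11) = 10.658
Henderson–Hasselbalch with mole ratio 0.463/0.344: pH = 10.658 + (+0.129)

pH = 10.79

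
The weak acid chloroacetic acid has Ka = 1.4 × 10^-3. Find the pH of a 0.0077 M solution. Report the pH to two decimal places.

ClCH2COOH ⇌ ClCH2COO- + H+
From the ICE table, Ka = x²/(0.0077 − x) = 1.4 × 10^-3.
The 5% rule fails; solving x² + Ka·x − Ka·C₀ = 0 exactly:
x = [−0.0014 + √(0.0014² + 4.31e-05)]/2 = 2.66 × 10^-3 M
pH = −log[H+] = −log(2.66 × 10^-3) = 2.58

pH = 2.58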